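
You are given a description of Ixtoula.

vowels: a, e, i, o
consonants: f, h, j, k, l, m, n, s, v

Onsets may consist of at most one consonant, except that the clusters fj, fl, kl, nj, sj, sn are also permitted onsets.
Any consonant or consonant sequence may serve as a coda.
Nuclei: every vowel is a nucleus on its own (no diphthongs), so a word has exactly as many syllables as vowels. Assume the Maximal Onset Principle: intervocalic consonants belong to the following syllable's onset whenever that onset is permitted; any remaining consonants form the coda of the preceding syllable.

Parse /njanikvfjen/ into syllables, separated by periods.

The vowels are a, i, e — 3 nuclei, so 3 syllables.
V1 /a/ – V2 /i/: just /n/ — single C goes to the following onset.
V2 /i/ – V3 /e/: /kvfj/ — longest licit onset from the right is /fj/, leaving /kv/ as coda.

nja.nikv.fjen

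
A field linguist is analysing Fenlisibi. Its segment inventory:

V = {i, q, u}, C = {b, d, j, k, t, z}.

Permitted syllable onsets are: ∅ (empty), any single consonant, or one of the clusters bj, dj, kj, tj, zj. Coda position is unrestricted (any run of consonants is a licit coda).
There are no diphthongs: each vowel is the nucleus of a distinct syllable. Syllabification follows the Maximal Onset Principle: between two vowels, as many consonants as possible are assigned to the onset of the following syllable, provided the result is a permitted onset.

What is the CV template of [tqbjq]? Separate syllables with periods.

CV.CCV

Nuclei (vowels): q, q → 2 syllables.
V1 /q/ – V2 /q/: cluster /bj/ — /bj/ is itself a permitted onset, so the whole cluster goes right; preceding coda = ∅.
Syllabification: tq.bjq.
Mapping each syllable to C/V: /tq/ → CV, /bjq/ → CCV.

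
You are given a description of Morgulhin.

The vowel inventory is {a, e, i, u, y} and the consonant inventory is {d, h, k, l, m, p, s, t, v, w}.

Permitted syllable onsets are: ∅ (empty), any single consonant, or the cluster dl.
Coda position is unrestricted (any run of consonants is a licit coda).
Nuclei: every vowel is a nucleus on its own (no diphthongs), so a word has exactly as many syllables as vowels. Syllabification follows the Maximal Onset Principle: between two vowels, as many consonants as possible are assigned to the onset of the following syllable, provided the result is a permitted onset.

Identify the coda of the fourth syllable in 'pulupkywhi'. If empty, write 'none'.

Nuclei (vowels): u, u, y, i → 4 syllables.
σ1/σ2 boundary: /l/ is a single consonant, so it becomes the next onset.
σ2/σ3 boundary: /pk/ — longest licit onset from the right is /k/, leaving /p/ as coda.
σ3/σ4 boundary: /wh/ splits as /w/ + /h/ (/h/ is the longest suffix that is a licit onset).
Putting it together: pu.lup.kyw.hi.
Syllable 4 is /hi/: onset /h/, nucleus /i/, coda ∅.

none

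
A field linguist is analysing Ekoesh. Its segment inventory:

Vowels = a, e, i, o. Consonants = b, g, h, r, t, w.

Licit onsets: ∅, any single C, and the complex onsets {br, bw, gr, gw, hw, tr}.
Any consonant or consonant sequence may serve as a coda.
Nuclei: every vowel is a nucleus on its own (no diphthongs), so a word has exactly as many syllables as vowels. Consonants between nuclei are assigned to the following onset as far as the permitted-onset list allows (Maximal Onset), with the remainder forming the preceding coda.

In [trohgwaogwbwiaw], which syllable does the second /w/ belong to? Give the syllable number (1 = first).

3

Vowels present: o, a, o, i, a; each is a nucleus, giving 5 syllables.
Between /o/ (V1) and /a/ (V2): /hgw/; trying suffixes from longest down, /gw/ is the first permitted one, so coda /h/ | onset /gw/.
Between /a/ (V2) and /o/ (V3): no consonants, so the boundary falls immediately after /a/.
Between /o/ (V3) and /i/ (V4): /gwbw/ — longest licit onset from the right is /bw/, leaving /gw/ as coda.
Between /i/ (V4) and /a/ (V5): nothing intervenes; syllable break is V.V.
So the parse is troh.gwa.ogw.bwi.aw.
The second /w/ is in the coda of syllable 3 (/ogw/).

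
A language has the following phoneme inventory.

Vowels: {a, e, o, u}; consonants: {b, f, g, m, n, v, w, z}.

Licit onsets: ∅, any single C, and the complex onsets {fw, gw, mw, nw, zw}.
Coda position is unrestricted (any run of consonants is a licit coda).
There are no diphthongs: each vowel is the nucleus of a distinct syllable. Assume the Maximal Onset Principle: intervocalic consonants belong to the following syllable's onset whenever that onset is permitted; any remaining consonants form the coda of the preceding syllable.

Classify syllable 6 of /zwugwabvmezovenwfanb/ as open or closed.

Nuclei (vowels): u, a, e, o, e, a → 6 syllables.
/u…a/ gap (V1→V2): /gw/ is a licit onset in full, so it all attaches to the next syllable.
/a…e/ gap (V2→V3): cluster /bvm/ — the longest permitted-onset suffix is /m/; onset = /m/, preceding coda = /bv/.
/e…o/ gap (V3→V4): /z/ is a single consonant, so it becomes the next onset.
/o…e/ gap (V4→V5): just /v/ — single C goes to the following onset.
/e…a/ gap (V5→V6): /nwf/ — longest licit onset from the right is /f/, leaving /nw/ as coda.
So the parse is zwu.gwabv.me.zo.venw.fanb.
Syllable 6 is /fanb/ with coda /nb/, so it is closed.

closed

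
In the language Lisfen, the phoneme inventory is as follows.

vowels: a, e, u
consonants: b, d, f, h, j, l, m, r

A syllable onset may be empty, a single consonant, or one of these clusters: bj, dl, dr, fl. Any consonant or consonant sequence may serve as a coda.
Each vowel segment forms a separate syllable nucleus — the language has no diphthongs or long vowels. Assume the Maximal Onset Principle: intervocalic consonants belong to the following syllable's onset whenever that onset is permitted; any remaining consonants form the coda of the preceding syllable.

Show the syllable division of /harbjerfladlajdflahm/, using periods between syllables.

Vowels present: a, e, a, a, a; each is a nucleus, giving 5 syllables.
V1 /a/ – V2 /e/: /rbj/ — longest licit onset from the right is /bj/, leaving /r/ as coda.
V2 /e/ – V3 /a/: cluster /rfl/ — the longest permitted-onset suffix is /fl/; onset = /fl/, preceding coda = /r/.
V3 /a/ – V4 /a/: /dl/ is a licit onset in full, so it all attaches to the next syllable.
V4 /a/ – V5 /a/: /jdfl/ — longest licit onset from the right is /fl/, leaving /jd/ as coda.

har.bjer.fla.dlajd.flahm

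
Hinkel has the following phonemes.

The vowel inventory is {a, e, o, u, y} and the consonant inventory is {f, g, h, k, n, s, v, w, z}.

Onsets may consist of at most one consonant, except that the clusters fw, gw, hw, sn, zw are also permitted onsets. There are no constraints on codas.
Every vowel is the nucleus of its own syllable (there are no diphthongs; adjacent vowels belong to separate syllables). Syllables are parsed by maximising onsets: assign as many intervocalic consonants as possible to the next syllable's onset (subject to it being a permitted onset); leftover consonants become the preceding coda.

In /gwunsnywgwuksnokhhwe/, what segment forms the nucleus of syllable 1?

u

Nuclei (vowels): u, y, u, o, e → 5 syllables.
The first nucleus (vowel 1 from the left) is /u/.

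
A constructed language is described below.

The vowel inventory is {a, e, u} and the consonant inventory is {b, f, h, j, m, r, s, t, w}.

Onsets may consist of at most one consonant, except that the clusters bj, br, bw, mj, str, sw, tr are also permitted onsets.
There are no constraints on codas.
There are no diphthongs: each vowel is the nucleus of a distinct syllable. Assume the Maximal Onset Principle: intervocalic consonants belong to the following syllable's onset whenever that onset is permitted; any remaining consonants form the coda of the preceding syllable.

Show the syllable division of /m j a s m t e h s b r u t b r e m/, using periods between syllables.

mjasm.tehs.brut.brem

Vowels present: a, e, u, e; each is a nucleus, giving 4 syllables.
σ1/σ2 boundary: cluster /smt/ — the longest permitted-onset suffix is /t/; onset = /t/, preceding coda = /sm/.
σ2/σ3 boundary: /hsbr/ — longest licit onset from the right is /br/, leaving /hs/ as coda.
σ3/σ4 boundary: /tbr/; trying suffixes from longest down, /br/ is the first permitted one, so coda /t/ | onset /br/.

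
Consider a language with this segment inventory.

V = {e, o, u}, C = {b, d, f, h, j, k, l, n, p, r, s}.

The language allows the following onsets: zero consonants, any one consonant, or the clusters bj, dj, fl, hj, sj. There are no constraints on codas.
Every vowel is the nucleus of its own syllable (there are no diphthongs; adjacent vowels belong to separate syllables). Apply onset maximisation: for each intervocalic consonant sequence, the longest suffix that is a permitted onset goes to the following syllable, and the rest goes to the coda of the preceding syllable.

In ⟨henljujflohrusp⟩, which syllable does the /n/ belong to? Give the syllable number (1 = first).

Nuclei (vowels): e, u, o, u → 4 syllables.
/e…u/ gap (V1→V2): cluster /nlj/ — the longest permitted-onset suffix is /j/; onset = /j/, preceding coda = /nl/.
/u…o/ gap (V2→V3): /jfl/ — longest licit onset from the right is /fl/, leaving /j/ as coda.
/o…u/ gap (V3→V4): /hr/ splits as /h/ + /r/ (/r/ is the longest suffix that is a licit onset).
Result: henl.juj.floh.rusp.
The /n/ is in the coda of syllable 1 (/henl/).

1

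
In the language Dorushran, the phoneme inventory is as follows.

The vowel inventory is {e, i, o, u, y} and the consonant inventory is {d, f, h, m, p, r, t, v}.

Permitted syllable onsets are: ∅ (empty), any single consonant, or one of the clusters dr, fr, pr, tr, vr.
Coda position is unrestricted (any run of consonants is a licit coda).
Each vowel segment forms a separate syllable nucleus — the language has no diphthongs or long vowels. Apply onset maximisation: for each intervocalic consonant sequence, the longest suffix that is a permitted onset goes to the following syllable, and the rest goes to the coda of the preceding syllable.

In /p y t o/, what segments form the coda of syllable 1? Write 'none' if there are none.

The vowels are y, o — 2 nuclei, so 2 syllables.
σ1/σ2 boundary: just /t/ — single C goes to the following onset.
Putting it together: py.to.
Syllable 1 is /py/: onset /p/, nucleus /y/, coda ∅.

none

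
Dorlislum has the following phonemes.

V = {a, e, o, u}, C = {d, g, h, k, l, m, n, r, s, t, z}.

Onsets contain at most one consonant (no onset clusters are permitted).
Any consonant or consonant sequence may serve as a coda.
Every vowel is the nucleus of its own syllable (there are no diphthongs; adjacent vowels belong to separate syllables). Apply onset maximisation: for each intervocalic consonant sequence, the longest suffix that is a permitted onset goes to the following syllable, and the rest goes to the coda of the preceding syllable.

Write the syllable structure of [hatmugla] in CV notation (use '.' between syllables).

Vowels present: a, u, a; each is a nucleus, giving 3 syllables.
/a…u/ gap (V1→V2): /tm/ — longest licit onset from the right is /m/, leaving /t/ as coda.
/u…a/ gap (V2→V3): /gl/ splits as /g/ + /l/ (/l/ is the longest suffix that is a licit onset).
Putting it together: hat.mug.la.
Mapping each syllable to C/V: /hat/ → CVC, /mug/ → CVC, /la/ → CV.

CVC.CVC.CV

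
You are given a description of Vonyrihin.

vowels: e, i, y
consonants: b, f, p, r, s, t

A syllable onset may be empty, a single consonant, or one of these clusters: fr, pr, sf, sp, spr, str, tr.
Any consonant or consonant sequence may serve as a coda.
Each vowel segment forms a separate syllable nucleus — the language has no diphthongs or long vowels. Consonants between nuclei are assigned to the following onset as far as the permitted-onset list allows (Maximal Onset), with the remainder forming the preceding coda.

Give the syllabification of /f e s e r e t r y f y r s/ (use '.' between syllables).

fe.se.re.try.fyrs

The vowels are e, e, e, y, y — 5 nuclei, so 5 syllables.
σ1/σ2 boundary: /s/ is a single consonant, so it becomes the next onset.
σ2/σ3 boundary: /r/ is a single consonant, so it becomes the next onset.
σ3/σ4 boundary: /tr/ is a licit onset in full, so it all attaches to the next syllable.
σ4/σ5 boundary: /f/ is a single consonant, so it becomes the next onset.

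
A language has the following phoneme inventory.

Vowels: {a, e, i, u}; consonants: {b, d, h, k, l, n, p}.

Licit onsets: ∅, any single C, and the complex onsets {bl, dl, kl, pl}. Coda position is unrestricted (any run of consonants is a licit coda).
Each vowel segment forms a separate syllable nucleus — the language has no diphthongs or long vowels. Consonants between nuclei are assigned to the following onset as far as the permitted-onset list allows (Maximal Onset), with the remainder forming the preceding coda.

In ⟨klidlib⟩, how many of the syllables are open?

1

Vowels present: i, i; each is a nucleus, giving 2 syllables.
V1 /i/ – V2 /i/: /dl/ — entire cluster is a permitted onset → onset /dl/, coda ∅.
So the parse is kli.dlib.
Classifying each syllable: /kli/ (open), /dlib/ (closed).
Open syllables: 1.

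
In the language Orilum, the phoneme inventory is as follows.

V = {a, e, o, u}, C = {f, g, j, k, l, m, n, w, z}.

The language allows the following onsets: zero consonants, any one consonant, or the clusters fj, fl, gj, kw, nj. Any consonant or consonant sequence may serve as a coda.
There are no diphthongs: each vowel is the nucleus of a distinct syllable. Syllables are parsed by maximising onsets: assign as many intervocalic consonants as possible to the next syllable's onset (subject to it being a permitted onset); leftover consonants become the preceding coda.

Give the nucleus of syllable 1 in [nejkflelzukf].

Vowels present: e, e, u; each is a nucleus, giving 3 syllables.
The first nucleus (vowel 1 from the left) is /e/.

e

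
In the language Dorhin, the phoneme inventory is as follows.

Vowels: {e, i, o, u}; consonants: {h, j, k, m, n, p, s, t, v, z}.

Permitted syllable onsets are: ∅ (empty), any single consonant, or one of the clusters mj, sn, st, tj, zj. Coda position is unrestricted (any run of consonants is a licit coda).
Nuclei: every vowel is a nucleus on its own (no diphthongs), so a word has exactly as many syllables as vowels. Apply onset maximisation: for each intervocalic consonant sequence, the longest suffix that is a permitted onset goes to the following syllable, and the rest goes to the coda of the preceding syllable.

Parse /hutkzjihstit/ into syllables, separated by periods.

hutk.zjih.stit

Nuclei (vowels): u, i, i → 3 syllables.
Between /u/ (V1) and /i/ (V2): cluster /tkzj/ — the longest permitted-onset suffix is /zj/; onset = /zj/, preceding coda = /tk/.
Between /i/ (V2) and /i/ (V3): /hst/ splits as /h/ + /st/ (/st/ is the longest suffix that is a licit onset).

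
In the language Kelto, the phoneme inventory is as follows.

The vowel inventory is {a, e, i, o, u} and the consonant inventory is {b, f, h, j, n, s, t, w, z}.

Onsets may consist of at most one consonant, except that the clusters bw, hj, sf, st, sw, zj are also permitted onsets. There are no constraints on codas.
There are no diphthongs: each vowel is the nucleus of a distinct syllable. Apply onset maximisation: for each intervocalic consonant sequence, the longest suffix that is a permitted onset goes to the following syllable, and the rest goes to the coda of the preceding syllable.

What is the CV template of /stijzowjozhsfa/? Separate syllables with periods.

Vowels present: i, o, o, a; each is a nucleus, giving 4 syllables.
V1 /i/ – V2 /o/: /jz/; trying suffixes from longest down, /z/ is the first permitted one, so coda /j/ | onset /z/.
V2 /o/ – V3 /o/: cluster /wj/ — the longest permitted-onset suffix is /j/; onset = /j/, preceding coda = /w/.
V3 /o/ – V4 /a/: /zhsf/ splits as /zh/ + /sf/ (/sf/ is the longest suffix that is a licit onset).
Result: stij.zow.jozh.sfa.
Mapping each syllable to C/V: /stij/ → CCVC, /zow/ → CVC, /jozh/ → CVCC, /sfa/ → CCV.

CCVC.CVC.CVCC.CCV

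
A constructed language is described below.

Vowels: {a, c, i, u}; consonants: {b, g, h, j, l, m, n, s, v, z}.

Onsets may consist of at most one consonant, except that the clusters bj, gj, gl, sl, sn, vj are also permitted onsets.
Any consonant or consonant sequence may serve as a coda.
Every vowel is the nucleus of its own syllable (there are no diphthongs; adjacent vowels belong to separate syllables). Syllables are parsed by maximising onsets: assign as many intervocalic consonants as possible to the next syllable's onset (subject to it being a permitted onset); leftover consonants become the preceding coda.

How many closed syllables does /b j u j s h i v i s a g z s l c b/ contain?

3

Vowels present: u, i, i, a, c; each is a nucleus, giving 5 syllables.
σ1/σ2 boundary: /jsh/ — longest licit onset from the right is /h/, leaving /js/ as coda.
σ2/σ3 boundary: /v/ is a single consonant, so it becomes the next onset.
σ3/σ4 boundary: just /s/ — single C goes to the following onset.
σ4/σ5 boundary: cluster /gzsl/ — the longest permitted-onset suffix is /sl/; onset = /sl/, preceding coda = /gz/.
Syllabification: bjujs.hi.vi.sagz.slcb.
Classifying each syllable: /bjujs/ (closed), /hi/ (open), /vi/ (open), /sagz/ (closed), /slcb/ (closed).
Closed syllables: 3.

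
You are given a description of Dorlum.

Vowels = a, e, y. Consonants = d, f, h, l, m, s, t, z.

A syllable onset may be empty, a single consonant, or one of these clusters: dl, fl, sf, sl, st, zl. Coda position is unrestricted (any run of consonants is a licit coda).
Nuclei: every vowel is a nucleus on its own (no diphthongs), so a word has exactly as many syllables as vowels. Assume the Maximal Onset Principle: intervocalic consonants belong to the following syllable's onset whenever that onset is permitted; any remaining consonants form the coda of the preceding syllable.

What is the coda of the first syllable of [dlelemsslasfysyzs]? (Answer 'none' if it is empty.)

none

Vowels present: e, e, a, y, y; each is a nucleus, giving 5 syllables.
Between /e/ (V1) and /e/ (V2): /l/ → onset of the next syllable (single consonants are always licit onsets).
Between /e/ (V2) and /a/ (V3): /mssl/ splits as /ms/ + /sl/ (/sl/ is the longest suffix that is a licit onset).
Between /a/ (V3) and /y/ (V4): cluster /sf/ — /sf/ is itself a permitted onset, so the whole cluster goes right; preceding coda = ∅.
Between /y/ (V4) and /y/ (V5): just /s/ — single C goes to the following onset.
Syllabification: dle.lems.sla.sfy.syzs.
Syllable 1 is /dle/: onset /dl/, nucleus /e/, coda ∅.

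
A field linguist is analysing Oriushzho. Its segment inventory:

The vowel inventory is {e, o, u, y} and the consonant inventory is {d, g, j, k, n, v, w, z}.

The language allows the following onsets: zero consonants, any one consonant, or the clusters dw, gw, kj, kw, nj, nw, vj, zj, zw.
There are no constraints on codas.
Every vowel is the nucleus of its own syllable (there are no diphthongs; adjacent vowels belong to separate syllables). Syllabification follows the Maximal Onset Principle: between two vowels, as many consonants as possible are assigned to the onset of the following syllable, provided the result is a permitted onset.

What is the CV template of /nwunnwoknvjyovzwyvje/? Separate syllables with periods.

CCVC.CCVCC.CCV.VC.CCV.CCV

Nuclei (vowels): u, o, y, o, y, e → 6 syllables.
/u…o/ gap (V1→V2): cluster /nnw/ — the longest permitted-onset suffix is /nw/; onset = /nw/, preceding coda = /n/.
/o…y/ gap (V2→V3): /knvj/ — longest licit onset from the right is /vj/, leaving /kn/ as coda.
/y…o/ gap (V3→V4): hiatus — the boundary sits between the two vowels.
/o…y/ gap (V4→V5): /vzw/ splits as /v/ + /zw/ (/zw/ is the longest suffix that is a licit onset).
/y…e/ gap (V5→V6): /vj/ is a licit onset in full, so it all attaches to the next syllable.
Syllabification: nwun.nwokn.vjy.ov.zwy.vje.
Mapping each syllable to C/V: /nwun/ → CCVC, /nwokn/ → CCVCC, /vjy/ → CCV, /ov/ → VC, /zwy/ → CCV, /vje/ → CCV.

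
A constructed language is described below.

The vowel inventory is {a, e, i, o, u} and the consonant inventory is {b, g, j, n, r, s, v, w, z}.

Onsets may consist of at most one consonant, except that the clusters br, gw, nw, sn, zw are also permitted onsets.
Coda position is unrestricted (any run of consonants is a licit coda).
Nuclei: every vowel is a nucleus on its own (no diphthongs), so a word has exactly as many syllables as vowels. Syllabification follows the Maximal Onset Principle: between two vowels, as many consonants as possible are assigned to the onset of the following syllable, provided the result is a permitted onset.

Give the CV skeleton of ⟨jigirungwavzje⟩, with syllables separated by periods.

Nuclei (vowels): i, i, u, a, e → 5 syllables.
Between /i/ (V1) and /i/ (V2): /g/ → onset of the next syllable (single consonants are always licit onsets).
Between /i/ (V2) and /u/ (V3): /r/ is a single consonant, so it becomes the next onset.
Between /u/ (V3) and /a/ (V4): cluster /ngw/ — the longest permitted-onset suffix is /gw/; onset = /gw/, preceding coda = /n/.
Between /a/ (V4) and /e/ (V5): /vzj/ — longest licit onset from the right is /j/, leaving /vz/ as coda.
Putting it together: ji.gi.run.gwavz.je.
Mapping each syllable to C/V: /ji/ → CV, /gi/ → CV, /run/ → CVC, /gwavz/ → CCVCC, /je/ → CV.

CV.CV.CVC.CCVCC.CV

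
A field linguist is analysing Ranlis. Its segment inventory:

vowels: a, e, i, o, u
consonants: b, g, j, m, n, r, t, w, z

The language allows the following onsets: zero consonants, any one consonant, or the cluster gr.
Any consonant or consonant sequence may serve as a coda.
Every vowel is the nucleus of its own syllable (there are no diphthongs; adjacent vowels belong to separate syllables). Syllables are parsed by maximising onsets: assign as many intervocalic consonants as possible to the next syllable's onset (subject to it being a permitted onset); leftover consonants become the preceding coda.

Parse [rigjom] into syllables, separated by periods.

Vowels present: i, o; each is a nucleus, giving 2 syllables.
σ1/σ2 boundary: /gj/; trying suffixes from longest down, /j/ is the first permitted one, so coda /g/ | onset /j/.

rig.jom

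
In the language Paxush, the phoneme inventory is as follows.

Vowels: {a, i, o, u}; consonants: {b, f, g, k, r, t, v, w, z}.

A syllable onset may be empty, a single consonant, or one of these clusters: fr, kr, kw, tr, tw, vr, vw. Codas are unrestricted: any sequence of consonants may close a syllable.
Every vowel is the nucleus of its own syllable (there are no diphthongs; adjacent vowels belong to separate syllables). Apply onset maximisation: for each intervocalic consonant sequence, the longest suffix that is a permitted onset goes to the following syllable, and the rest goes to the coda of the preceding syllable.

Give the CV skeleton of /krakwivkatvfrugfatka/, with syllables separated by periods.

Vowels present: a, i, a, u, a, a; each is a nucleus, giving 6 syllables.
/a…i/ gap (V1→V2): /kw/ is a licit onset in full, so it all attaches to the next syllable.
/i…a/ gap (V2→V3): /vk/; trying suffixes from longest down, /k/ is the first permitted one, so coda /v/ | onset /k/.
/a…u/ gap (V3→V4): /tvfr/ splits as /tv/ + /fr/ (/fr/ is the longest suffix that is a licit onset).
/u…a/ gap (V4→V5): /gf/ — longest licit onset from the right is /f/, leaving /g/ as coda.
/a…a/ gap (V5→V6): /tk/; trying suffixes from longest down, /k/ is the first permitted one, so coda /t/ | onset /k/.
So the parse is kra.kwiv.katv.frug.fat.ka.
Mapping each syllable to C/V: /kra/ → CCV, /kwiv/ → CCVC, /katv/ → CVCC, /frug/ → CCVC, /fat/ → CVC, /ka/ → CV.

CCV.CCVC.CVCC.CCVC.CVC.CV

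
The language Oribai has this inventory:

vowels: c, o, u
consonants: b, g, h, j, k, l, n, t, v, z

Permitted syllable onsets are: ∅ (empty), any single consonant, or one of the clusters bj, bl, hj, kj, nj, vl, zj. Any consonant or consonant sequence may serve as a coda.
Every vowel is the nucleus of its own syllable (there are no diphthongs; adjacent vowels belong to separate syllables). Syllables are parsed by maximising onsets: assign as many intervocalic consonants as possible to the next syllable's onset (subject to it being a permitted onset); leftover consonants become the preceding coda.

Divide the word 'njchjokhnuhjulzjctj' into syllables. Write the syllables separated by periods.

njc.hjokh.nu.hjul.zjctj

Nuclei (vowels): c, o, u, u, c → 5 syllables.
Between /c/ (V1) and /o/ (V2): /hj/ is a licit onset in full, so it all attaches to the next syllable.
Between /o/ (V2) and /u/ (V3): /khn/; trying suffixes from longest down, /n/ is the first permitted one, so coda /kh/ | onset /n/.
Between /u/ (V3) and /u/ (V4): /hj/ — entire cluster is a permitted onset → onset /hj/, coda ∅.
Between /u/ (V4) and /c/ (V5): /lzj/ splits as /l/ + /zj/ (/zj/ is the longest suffix that is a licit onset).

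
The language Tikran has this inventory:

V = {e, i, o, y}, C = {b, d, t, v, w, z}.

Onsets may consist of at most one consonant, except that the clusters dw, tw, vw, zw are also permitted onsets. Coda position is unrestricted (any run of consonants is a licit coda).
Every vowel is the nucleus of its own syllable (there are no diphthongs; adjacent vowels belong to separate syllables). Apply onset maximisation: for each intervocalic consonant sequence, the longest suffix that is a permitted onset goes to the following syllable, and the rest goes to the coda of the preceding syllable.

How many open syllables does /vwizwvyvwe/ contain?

2

Vowels present: i, y, e; each is a nucleus, giving 3 syllables.
/i…y/ gap (V1→V2): cluster /zwv/ — the longest permitted-onset suffix is /v/; onset = /v/, preceding coda = /zw/.
/y…e/ gap (V2→V3): cluster /vw/ — /vw/ is itself a permitted onset, so the whole cluster goes right; preceding coda = ∅.
Result: vwizw.vy.vwe.
Classifying each syllable: /vwizw/ (closed), /vy/ (open), /vwe/ (open).
Open syllables: 2.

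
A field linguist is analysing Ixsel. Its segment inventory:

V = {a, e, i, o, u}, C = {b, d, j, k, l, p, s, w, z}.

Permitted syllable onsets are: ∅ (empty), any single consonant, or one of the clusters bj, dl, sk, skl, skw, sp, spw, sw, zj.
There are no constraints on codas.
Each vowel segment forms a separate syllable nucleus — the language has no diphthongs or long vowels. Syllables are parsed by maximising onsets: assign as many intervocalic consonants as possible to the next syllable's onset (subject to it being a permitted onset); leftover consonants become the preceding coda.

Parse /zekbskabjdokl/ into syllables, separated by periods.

The vowels are e, a, o — 3 nuclei, so 3 syllables.
V1 /e/ – V2 /a/: /kbsk/ splits as /kb/ + /sk/ (/sk/ is the longest suffix that is a licit onset).
V2 /a/ – V3 /o/: /bjd/ — longest licit onset from the right is /d/, leaving /bj/ as coda.

zekb.skabj.dokl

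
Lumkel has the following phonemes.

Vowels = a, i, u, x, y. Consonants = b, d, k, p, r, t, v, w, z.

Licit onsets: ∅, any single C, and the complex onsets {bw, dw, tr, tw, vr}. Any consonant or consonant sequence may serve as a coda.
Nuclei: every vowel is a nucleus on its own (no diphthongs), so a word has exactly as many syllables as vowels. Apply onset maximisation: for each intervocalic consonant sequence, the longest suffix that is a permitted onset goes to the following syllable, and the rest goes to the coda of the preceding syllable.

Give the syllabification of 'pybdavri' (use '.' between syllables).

Vowels present: y, a, i; each is a nucleus, giving 3 syllables.
σ1/σ2 boundary: cluster /bd/ — the longest permitted-onset suffix is /d/; onset = /d/, preceding coda = /b/.
σ2/σ3 boundary: /vr/ is a licit onset in full, so it all attaches to the next syllable.

pyb.da.vri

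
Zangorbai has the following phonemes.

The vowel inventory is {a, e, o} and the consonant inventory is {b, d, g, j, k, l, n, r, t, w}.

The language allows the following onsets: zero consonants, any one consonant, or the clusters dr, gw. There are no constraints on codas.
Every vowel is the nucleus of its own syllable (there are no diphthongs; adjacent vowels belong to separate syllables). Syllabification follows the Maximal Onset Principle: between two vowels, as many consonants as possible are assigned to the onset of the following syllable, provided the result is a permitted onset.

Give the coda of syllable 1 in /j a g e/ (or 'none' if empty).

Nuclei (vowels): a, e → 2 syllables.
σ1/σ2 boundary: /g/ is a single consonant, so it becomes the next onset.
Putting it together: ja.ge.
Syllable 1 is /ja/: onset /j/, nucleus /a/, coda ∅.

none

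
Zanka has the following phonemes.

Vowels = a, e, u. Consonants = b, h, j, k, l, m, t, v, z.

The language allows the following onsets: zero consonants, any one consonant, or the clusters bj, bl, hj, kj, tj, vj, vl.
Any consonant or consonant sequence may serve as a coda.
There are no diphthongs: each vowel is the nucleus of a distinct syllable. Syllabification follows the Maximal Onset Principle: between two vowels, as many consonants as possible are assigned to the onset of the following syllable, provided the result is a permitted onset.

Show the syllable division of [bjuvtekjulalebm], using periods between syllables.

bjuv.te.kju.la.lebm

The vowels are u, e, u, a, e — 5 nuclei, so 5 syllables.
σ1/σ2 boundary: /vt/; trying suffixes from longest down, /t/ is the first permitted one, so coda /v/ | onset /t/.
σ2/σ3 boundary: /kj/ — entire cluster is a permitted onset → onset /kj/, coda ∅.
σ3/σ4 boundary: /l/ → onset of the next syllable (single consonants are always licit onsets).
σ4/σ5 boundary: /l/ is a single consonant, so it becomes the next onset.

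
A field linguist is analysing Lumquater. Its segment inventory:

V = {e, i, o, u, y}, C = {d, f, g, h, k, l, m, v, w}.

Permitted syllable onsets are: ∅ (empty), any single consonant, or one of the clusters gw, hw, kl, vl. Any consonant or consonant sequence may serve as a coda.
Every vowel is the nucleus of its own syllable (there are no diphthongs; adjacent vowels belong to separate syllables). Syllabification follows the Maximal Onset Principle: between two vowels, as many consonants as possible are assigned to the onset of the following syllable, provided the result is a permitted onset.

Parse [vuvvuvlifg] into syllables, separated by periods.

Vowels present: u, u, i; each is a nucleus, giving 3 syllables.
Between /u/ (V1) and /u/ (V2): /vv/ — longest licit onset from the right is /v/, leaving /v/ as coda.
Between /u/ (V2) and /i/ (V3): /vl/ — entire cluster is a permitted onset → onset /vl/, coda ∅.

vuv.vu.vlifg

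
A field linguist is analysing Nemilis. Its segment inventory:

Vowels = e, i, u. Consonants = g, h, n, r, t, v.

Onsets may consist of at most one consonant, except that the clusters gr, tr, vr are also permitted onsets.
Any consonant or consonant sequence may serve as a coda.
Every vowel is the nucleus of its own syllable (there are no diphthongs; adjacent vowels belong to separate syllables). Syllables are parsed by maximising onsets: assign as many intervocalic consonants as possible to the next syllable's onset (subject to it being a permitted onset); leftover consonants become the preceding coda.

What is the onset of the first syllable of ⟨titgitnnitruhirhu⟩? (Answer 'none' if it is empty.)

t

Nuclei (vowels): i, i, i, u, i, u → 6 syllables.
σ1/σ2 boundary: /tg/ splits as /t/ + /g/ (/g/ is the longest suffix that is a licit onset).
σ2/σ3 boundary: /tnn/ splits as /tn/ + /n/ (/n/ is the longest suffix that is a licit onset).
σ3/σ4 boundary: cluster /tr/ — /tr/ is itself a permitted onset, so the whole cluster goes right; preceding coda = ∅.
σ4/σ5 boundary: /h/ is a single consonant, so it becomes the next onset.
σ5/σ6 boundary: cluster /rh/ — the longest permitted-onset suffix is /h/; onset = /h/, preceding coda = /r/.
Syllabification: tit.gitn.ni.tru.hir.hu.
Syllable 1 is /tit/: onset /t/, nucleus /i/, coda /t/.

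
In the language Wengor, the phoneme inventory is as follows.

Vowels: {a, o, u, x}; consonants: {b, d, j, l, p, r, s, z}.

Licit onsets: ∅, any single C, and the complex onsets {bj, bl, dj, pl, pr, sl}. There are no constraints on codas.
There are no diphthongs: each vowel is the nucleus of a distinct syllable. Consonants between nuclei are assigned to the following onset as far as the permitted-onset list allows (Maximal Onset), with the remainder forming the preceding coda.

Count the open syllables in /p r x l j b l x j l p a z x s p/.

Nuclei (vowels): x, x, a, x → 4 syllables.
σ1/σ2 boundary: /ljbl/ splits as /lj/ + /bl/ (/bl/ is the longest suffix that is a licit onset).
σ2/σ3 boundary: /jlp/ splits as /jl/ + /p/ (/p/ is the longest suffix that is a licit onset).
σ3/σ4 boundary: /z/ is a single consonant, so it becomes the next onset.
So the parse is prxlj.blxjl.pa.zxsp.
Classifying each syllable: /prxlj/ (closed), /blxjl/ (closed), /pa/ (open), /zxsp/ (closed).
Open syllables: 1.

1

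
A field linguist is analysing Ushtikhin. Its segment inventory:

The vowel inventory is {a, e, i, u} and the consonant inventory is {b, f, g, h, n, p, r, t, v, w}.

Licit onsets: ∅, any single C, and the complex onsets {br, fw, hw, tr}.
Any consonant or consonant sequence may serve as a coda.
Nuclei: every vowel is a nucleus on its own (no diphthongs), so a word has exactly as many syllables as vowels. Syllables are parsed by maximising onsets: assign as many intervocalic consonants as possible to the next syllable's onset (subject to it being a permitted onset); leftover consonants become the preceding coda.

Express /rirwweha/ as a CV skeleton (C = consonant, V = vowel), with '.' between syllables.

The vowels are i, e, a — 3 nuclei, so 3 syllables.
V1 /i/ – V2 /e/: /rww/ splits as /rw/ + /w/ (/w/ is the longest suffix that is a licit onset).
V2 /e/ – V3 /a/: just /h/ — single C goes to the following onset.
So the parse is rirw.we.ha.
Mapping each syllable to C/V: /rirw/ → CVCC, /we/ → CV, /ha/ → CV.

CVCC.CV.CV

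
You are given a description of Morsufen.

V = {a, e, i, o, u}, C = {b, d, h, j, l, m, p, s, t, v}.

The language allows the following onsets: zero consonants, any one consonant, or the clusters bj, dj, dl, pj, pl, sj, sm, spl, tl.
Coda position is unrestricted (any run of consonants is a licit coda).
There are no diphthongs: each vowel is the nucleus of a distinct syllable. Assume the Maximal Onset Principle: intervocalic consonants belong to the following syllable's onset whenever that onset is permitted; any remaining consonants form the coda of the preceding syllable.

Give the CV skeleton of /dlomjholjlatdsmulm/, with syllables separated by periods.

The vowels are o, o, a, u — 4 nuclei, so 4 syllables.
σ1/σ2 boundary: cluster /mjh/ — the longest permitted-onset suffix is /h/; onset = /h/, preceding coda = /mj/.
σ2/σ3 boundary: cluster /ljl/ — the longest permitted-onset suffix is /l/; onset = /l/, preceding coda = /lj/.
σ3/σ4 boundary: /tdsm/; trying suffixes from longest down, /sm/ is the first permitted one, so coda /td/ | onset /sm/.
Result: dlomj.holj.latd.smulm.
Mapping each syllable to C/V: /dlomj/ → CCVCC, /holj/ → CVCC, /latd/ → CVCC, /smulm/ → CCVCC.

CCVCC.CVCC.CVCC.CCVCC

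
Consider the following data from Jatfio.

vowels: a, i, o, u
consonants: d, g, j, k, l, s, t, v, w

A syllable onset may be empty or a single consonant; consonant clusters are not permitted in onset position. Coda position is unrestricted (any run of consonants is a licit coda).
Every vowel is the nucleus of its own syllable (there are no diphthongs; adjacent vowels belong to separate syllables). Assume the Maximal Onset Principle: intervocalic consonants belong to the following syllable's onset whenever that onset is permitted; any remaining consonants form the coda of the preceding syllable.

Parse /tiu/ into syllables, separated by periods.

The vowels are i, u — 2 nuclei, so 2 syllables.
/i…u/ gap (V1→V2): no consonants, so the boundary falls immediately after /i/.

ti.u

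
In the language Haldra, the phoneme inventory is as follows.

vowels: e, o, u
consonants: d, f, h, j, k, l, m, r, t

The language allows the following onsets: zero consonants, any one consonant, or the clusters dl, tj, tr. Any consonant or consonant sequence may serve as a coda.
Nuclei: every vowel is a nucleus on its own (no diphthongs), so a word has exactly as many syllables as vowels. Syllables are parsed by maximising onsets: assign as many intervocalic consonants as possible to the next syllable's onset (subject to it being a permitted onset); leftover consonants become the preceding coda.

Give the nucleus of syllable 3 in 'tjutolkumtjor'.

u

Nuclei (vowels): u, o, u, o → 4 syllables.
The third nucleus (vowel 3 from the left) is /u/.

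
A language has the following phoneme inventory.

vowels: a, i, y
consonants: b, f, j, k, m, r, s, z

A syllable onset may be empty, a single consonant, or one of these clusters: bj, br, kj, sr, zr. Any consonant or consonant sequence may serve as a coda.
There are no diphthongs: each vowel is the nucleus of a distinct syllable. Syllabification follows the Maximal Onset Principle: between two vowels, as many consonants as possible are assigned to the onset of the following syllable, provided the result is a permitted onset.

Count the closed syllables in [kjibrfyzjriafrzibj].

4

Nuclei (vowels): i, y, i, a, i → 5 syllables.
/i…y/ gap (V1→V2): /brf/ — longest licit onset from the right is /f/, leaving /br/ as coda.
/y…i/ gap (V2→V3): /zjr/; trying suffixes from longest down, /r/ is the first permitted one, so coda /zj/ | onset /r/.
/i…a/ gap (V3→V4): no consonants, so the boundary falls immediately after /i/.
/a…i/ gap (V4→V5): cluster /frz/ — the longest permitted-onset suffix is /z/; onset = /z/, preceding coda = /fr/.
Result: kjibr.fyzj.ri.afr.zibj.
Classifying each syllable: /kjibr/ (closed), /fyzj/ (closed), /ri/ (open), /afr/ (closed), /zibj/ (closed).
Closed syllables: 4.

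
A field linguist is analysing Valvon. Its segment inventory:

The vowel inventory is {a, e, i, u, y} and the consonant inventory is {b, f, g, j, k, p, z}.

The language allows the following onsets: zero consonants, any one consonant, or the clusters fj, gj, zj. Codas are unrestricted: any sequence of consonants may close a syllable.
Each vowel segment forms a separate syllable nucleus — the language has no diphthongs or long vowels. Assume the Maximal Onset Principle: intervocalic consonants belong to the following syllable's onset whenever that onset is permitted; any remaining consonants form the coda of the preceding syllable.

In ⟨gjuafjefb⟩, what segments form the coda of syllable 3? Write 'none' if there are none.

The vowels are u, a, e — 3 nuclei, so 3 syllables.
σ1/σ2 boundary: hiatus — the boundary sits between the two vowels.
σ2/σ3 boundary: cluster /fj/ — /fj/ is itself a permitted onset, so the whole cluster goes right; preceding coda = ∅.
Syllabification: gju.a.fjefb.
Syllable 3 is /fjefb/: onset /fj/, nucleus /e/, coda /fb/.

fb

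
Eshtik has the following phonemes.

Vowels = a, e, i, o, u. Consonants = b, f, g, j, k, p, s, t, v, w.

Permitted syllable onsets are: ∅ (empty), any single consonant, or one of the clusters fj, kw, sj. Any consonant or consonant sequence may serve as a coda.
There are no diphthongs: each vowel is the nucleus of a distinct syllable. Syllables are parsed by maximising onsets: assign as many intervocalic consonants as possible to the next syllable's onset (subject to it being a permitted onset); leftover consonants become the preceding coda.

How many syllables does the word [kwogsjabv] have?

Nuclei (vowels): o, a → 2 syllables.

2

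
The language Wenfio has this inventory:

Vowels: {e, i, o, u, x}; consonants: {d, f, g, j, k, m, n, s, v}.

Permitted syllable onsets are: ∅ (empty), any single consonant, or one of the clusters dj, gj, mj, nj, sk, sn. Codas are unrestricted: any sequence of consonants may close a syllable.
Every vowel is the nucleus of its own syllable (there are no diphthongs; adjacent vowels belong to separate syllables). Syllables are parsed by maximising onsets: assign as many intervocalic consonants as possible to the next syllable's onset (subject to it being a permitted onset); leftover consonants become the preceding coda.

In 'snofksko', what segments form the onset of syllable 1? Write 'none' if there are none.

sn

The vowels are o, o — 2 nuclei, so 2 syllables.
/o…o/ gap (V1→V2): /fksk/ splits as /fk/ + /sk/ (/sk/ is the longest suffix that is a licit onset).
So the parse is snofk.sko.
Syllable 1 is /snofk/: onset /sn/, nucleus /o/, coda /fk/.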